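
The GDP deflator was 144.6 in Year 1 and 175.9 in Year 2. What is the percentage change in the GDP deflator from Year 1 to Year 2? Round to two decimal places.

Change = (175.9 − 144.6) / 144.6 × 100
       = 31.3 / 144.6 × 100 = 21.6459%

21.65%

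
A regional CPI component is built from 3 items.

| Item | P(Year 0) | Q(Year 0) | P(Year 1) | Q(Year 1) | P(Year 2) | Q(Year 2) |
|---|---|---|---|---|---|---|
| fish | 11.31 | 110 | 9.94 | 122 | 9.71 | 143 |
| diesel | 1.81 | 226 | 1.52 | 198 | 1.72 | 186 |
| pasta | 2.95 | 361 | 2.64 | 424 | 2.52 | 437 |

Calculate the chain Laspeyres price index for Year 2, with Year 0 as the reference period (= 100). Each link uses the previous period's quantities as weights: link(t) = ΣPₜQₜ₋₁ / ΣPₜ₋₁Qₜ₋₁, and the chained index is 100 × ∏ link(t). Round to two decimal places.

86.61

Link Year 0→Year 1:
ΣP(Year 1)Q(Year 0) = 9.94×110 + 1.52×226 + 2.64×361 = 1093.4 + 343.52 + 953.04 = 2389.96
ΣP(Year 0)Q(Year 0) = 11.31×110 + 1.81×226 + 2.95×361 = 1244.1 + 409.06 + 1064.95 = 2718.11
link = 2389.96/2718.11 = 0.879273
Link Year 1→Year 2:
ΣP(Year 2)Q(Year 1) = 9.71×122 + 1.72×198 + 2.52×424 = 1184.62 + 340.56 + 1068.48 = 2593.66
ΣP(Year 1)Q(Year 1) = 9.94×122 + 1.52×198 + 2.64×424 = 1212.68 + 300.96 + 1119.36 = 2633
link = 2593.66/2633 = 0.985059
Chained index = 100 × 0.879273 × 0.985059 = 86.6135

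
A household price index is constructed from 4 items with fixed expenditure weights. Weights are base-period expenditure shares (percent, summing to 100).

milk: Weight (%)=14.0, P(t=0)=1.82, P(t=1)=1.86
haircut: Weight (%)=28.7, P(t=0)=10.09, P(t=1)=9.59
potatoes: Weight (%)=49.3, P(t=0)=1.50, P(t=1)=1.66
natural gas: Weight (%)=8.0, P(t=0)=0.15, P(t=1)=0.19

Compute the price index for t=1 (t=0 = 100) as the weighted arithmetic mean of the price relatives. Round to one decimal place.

milk: 14.0 × (1.86/1.82) = 14.0 × 1.021978 = 14.3077
haircut: 28.7 × (9.59/10.09) = 28.7 × 0.950446 = 27.2778
potatoes: 49.3 × (1.66/1.50) = 49.3 × 1.106667 = 54.5587
natural gas: 8.0 × (0.19/0.15) = 8.0 × 1.266667 = 10.1333
Index = Σ wᵢ·(p₁ᵢ/p₀ᵢ) = 14.3077 + 27.2778 + 54.5587 + 10.1333 = 106.2775

106.3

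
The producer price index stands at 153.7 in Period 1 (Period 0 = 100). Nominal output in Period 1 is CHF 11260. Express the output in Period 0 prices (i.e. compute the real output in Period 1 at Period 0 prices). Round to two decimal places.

Real = Nominal ÷ (Index/100) = 11260 ÷ (153.7/100)
     = 11260 ÷ 1.537 = 7325.9597

7325.96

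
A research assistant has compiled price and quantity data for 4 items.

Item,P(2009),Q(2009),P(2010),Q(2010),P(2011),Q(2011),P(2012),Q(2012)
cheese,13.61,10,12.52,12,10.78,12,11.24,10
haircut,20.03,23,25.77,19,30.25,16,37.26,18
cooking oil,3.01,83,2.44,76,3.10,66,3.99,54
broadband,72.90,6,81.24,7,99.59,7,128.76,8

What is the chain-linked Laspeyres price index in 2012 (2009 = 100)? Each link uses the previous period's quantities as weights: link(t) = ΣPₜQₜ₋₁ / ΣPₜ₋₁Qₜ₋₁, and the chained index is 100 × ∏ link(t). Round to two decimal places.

Link 2009→2010:
ΣP(2010)Q(2009) = 12.52×10 + 25.77×23 + 2.44×83 + 81.24×6 = 125.2 + 592.71 + 202.52 + 487.44 = 1407.87
ΣP(2009)Q(2009) = 13.61×10 + 20.03×23 + 3.01×83 + 72.90×6 = 136.1 + 460.69 + 249.83 + 437.4 = 1284.02
link = 1407.87/1284.02 = 1.096455
Link 2010→2011:
ΣP(2011)Q(2010) = 10.78×12 + 30.25×19 + 3.10×76 + 99.59×7 = 129.36 + 574.75 + 235.6 + 697.13 = 1636.84
ΣP(2010)Q(2010) = 12.52×12 + 25.77×19 + 2.44×76 + 81.24×7 = 150.24 + 489.63 + 185.44 + 568.68 = 1393.99
link = 1636.84/1393.99 = 1.174212
Link 2011→2012:
ΣP(2012)Q(2011) = 11.24×12 + 37.26×16 + 3.99×66 + 128.76×7 = 134.88 + 596.16 + 263.34 + 901.32 = 1895.7
ΣP(2011)Q(2011) = 10.78×12 + 30.25×16 + 3.10×66 + 99.59×7 = 129.36 + 484 + 204.6 + 697.13 = 1515.09
link = 1895.7/1515.09 = 1.251213
Chained index = 100 × 1.096455 × 1.174212 × 1.251213 = 161.0900

161.09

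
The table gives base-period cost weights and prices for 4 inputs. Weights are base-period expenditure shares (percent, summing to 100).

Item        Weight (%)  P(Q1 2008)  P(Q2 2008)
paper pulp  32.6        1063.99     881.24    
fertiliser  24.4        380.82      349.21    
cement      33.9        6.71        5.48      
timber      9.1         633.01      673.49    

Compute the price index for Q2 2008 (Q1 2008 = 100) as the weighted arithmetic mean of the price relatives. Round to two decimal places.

paper pulp: 32.6 × (881.24/1063.99) = 32.6 × 0.828241 = 27.0007
fertiliser: 24.4 × (349.21/380.82) = 24.4 × 0.916995 = 22.3747
cement: 33.9 × (5.48/6.71) = 33.9 × 0.816692 = 27.6858
timber: 9.1 × (673.49/633.01) = 9.1 × 1.063948 = 9.6819
Index = Σ wᵢ·(p₁ᵢ/p₀ᵢ) = 27.0007 + 22.3747 + 27.6858 + 9.6819 = 86.7431

86.74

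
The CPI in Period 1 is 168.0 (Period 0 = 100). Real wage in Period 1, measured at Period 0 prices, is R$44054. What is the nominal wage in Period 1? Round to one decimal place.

74010.7

Nominal = Real × (Index/100) = 44054 × (168.0/100)
        = 44054 × 1.680 = 74010.7200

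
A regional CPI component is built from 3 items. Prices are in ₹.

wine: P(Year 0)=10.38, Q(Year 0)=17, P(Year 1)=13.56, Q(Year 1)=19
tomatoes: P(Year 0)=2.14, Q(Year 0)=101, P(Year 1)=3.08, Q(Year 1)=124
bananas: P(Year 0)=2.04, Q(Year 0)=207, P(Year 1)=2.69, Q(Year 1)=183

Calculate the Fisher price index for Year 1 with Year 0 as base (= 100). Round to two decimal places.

Laspeyres component (base-period weights):
ΣP(Year 1)Q(Year 0) = 13.56×17 + 3.08×101 + 2.69×207 = 230.52 + 311.08 + 556.83 = 1098.43
ΣP(Year 0)Q(Year 0) = 10.38×17 + 2.14×101 + 2.04×207 = 176.46 + 216.14 + 422.28 = 814.88
L = 1098.43 / 814.88 × 100 = 134.7965
Paasche component (current-period weights):
ΣP(Year 1)Q(Year 1) = 13.56×19 + 3.08×124 + 2.69×183 = 257.64 + 381.92 + 492.27 = 1131.83
ΣP(Year 0)Q(Year 1) = 10.38×19 + 2.14×124 + 2.04×183 = 197.22 + 265.36 + 373.32 = 835.9
P = 1131.83 / 835.9 × 100 = 135.4026
Fisher = √(L × P) = √(134.7965 × 135.4026) = 135.0992

135.10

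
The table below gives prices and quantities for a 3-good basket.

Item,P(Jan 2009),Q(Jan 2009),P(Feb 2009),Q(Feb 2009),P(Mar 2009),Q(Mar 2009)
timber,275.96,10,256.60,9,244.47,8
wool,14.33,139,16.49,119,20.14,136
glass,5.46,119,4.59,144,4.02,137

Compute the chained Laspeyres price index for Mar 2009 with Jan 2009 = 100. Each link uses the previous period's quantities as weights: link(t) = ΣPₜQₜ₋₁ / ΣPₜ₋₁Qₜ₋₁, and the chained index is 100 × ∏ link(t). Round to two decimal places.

Link Jan 2009→Feb 2009:
ΣP(Feb 2009)Q(Jan 2009) = 256.60×10 + 16.49×139 + 4.59×119 = 2566 + 2292.11 + 546.21 = 5404.32
ΣP(Jan 2009)Q(Jan 2009) = 275.96×10 + 14.33×139 + 5.46×119 = 2759.6 + 1991.87 + 649.74 = 5401.21
link = 5404.32/5401.21 = 1.000576
Link Feb 2009→Mar 2009:
ΣP(Mar 2009)Q(Feb 2009) = 244.47×9 + 20.14×119 + 4.02×144 = 2200.23 + 2396.66 + 578.88 = 5175.77
ΣP(Feb 2009)Q(Feb 2009) = 256.60×9 + 16.49×119 + 4.59×144 = 2309.4 + 1962.31 + 660.96 = 4932.67
link = 5175.77/4932.67 = 1.049284
Chained index = 100 × 1.000576 × 1.049284 = 104.9888

104.99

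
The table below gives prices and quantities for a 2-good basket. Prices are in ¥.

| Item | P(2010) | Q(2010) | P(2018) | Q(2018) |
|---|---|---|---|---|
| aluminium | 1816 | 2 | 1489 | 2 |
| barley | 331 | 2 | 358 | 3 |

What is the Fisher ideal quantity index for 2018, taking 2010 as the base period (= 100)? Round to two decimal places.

108.70

Laspeyres component (base-period weights):
ΣP(2010)Q(2018) = 1816×2 + 331×3 = 3632 + 993 = 4625
ΣP(2010)Q(2010) = 1816×2 + 331×2 = 3632 + 662 = 4294
L = 4625 / 4294 × 100 = 107.7084
Paasche component (current-period weights):
ΣP(2018)Q(2018) = 1489×2 + 358×3 = 2978 + 1074 = 4052
ΣP(2018)Q(2010) = 1489×2 + 358×2 = 2978 + 716 = 3694
P = 4052 / 3694 × 100 = 109.6914
Fisher = √(L × P) = √(107.7084 × 109.6914) = 108.6954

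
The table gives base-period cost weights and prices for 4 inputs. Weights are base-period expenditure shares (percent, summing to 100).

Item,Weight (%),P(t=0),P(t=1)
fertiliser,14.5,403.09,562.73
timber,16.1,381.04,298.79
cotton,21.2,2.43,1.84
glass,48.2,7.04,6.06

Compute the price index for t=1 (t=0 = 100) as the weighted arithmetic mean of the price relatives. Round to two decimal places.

90.41

fertiliser: 14.5 × (562.73/403.09) = 14.5 × 1.396041 = 20.2426
timber: 16.1 × (298.79/381.04) = 16.1 × 0.784143 = 12.6247
cotton: 21.2 × (1.84/2.43) = 21.2 × 0.757202 = 16.0527
glass: 48.2 × (6.06/7.04) = 48.2 × 0.860795 = 41.4903
Index = Σ wᵢ·(p₁ᵢ/p₀ᵢ) = 20.2426 + 12.6247 + 16.0527 + 41.4903 = 90.4103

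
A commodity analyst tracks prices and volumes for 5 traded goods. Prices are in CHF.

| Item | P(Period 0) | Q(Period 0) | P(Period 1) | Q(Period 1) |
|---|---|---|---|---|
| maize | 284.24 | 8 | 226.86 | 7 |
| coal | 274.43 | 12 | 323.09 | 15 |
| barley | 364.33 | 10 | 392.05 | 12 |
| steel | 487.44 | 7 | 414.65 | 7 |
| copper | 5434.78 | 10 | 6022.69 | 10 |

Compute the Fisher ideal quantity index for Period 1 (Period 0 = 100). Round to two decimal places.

102.00

Laspeyres component (base-period weights):
ΣP(Period 0)Q(Period 1) = 284.24×7 + 274.43×15 + 364.33×12 + 487.44×7 + 5434.78×10 = 1989.68 + 4116.45 + 4371.96 + 3412.08 + 54347.8 = 68237.97
ΣP(Period 0)Q(Period 0) = 284.24×8 + 274.43×12 + 364.33×10 + 487.44×7 + 5434.78×10 = 2273.92 + 3293.16 + 3643.3 + 3412.08 + 54347.8 = 66970.26
L = 68237.97 / 66970.26 × 100 = 101.8929
Paasche component (current-period weights):
ΣP(Period 1)Q(Period 1) = 226.86×7 + 323.09×15 + 392.05×12 + 414.65×7 + 6022.69×10 = 1588.02 + 4846.35 + 4704.6 + 2902.55 + 60226.9 = 74268.42
ΣP(Period 1)Q(Period 0) = 226.86×8 + 323.09×12 + 392.05×10 + 414.65×7 + 6022.69×10 = 1814.88 + 3877.08 + 3920.5 + 2902.55 + 60226.9 = 72741.91
P = 74268.42 / 72741.91 × 100 = 102.0985
Fisher = √(L × P) = √(101.8929 × 102.0985) = 101.9957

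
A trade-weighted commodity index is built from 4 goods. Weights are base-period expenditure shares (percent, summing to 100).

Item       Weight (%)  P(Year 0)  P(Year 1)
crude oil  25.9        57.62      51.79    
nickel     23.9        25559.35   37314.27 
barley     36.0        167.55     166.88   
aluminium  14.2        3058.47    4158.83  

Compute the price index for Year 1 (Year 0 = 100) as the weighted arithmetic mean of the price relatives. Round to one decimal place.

113.3

crude oil: 25.9 × (51.79/57.62) = 25.9 × 0.898820 = 23.2794
nickel: 23.9 × (37314.27/25559.35) = 23.9 × 1.459907 = 34.8918
barley: 36.0 × (166.88/167.55) = 36.0 × 0.996001 = 35.8560
aluminium: 14.2 × (4158.83/3058.47) = 14.2 × 1.359775 = 19.3088
Index = Σ wᵢ·(p₁ᵢ/p₀ᵢ) = 23.2794 + 34.8918 + 35.8560 + 19.3088 = 113.3361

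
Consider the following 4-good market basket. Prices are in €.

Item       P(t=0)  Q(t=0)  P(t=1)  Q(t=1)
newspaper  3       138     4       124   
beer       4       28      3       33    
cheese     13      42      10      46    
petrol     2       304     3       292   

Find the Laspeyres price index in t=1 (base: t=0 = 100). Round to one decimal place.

117.1

Laspeyres price index uses base-period quantities as weights.
ΣP(t=1)·Q(t=0) = 4×138 + 3×28 + 10×42 + 3×304 = 552 + 84 + 420 + 912 = 1968
ΣP(t=0)·Q(t=0) = 3×138 + 4×28 + 13×42 + 2×304 = 414 + 112 + 546 + 608 = 1680
Index = 1968 / 1680 × 100 = 117.1429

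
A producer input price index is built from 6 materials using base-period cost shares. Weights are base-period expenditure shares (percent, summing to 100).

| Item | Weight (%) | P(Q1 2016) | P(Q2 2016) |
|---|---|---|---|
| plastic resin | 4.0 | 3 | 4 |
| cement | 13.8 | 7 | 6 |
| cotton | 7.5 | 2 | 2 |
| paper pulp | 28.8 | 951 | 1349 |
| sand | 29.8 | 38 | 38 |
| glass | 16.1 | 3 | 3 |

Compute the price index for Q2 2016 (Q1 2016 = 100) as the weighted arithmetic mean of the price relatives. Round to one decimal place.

111.4

plastic resin: 4.0 × (4/3) = 4.0 × 1.333333 = 5.3333
cement: 13.8 × (6/7) = 13.8 × 0.857143 = 11.8286
cotton: 7.5 × (2/2) = 7.5 × 1.000000 = 7.5000
paper pulp: 28.8 × (1349/951) = 28.8 × 1.418507 = 40.8530
sand: 29.8 × (38/38) = 29.8 × 1.000000 = 29.8000
glass: 16.1 × (3/3) = 16.1 × 1.000000 = 16.1000
Index = Σ wᵢ·(p₁ᵢ/p₀ᵢ) = 5.3333 + 11.8286 + 7.5000 + 40.8530 + 29.8000 + 16.1000 = 111.4149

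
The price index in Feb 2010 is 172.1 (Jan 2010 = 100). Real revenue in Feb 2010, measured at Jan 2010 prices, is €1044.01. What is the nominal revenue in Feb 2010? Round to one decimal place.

1796.7

Nominal = Real × (Index/100) = 1044.01 × (172.1/100)
        = 1044.01 × 1.721 = 1796.7412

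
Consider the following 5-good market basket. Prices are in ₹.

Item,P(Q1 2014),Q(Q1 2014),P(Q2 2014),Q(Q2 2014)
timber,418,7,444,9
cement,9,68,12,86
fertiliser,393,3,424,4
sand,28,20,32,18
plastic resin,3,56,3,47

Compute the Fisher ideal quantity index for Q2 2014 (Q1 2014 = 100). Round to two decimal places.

Laspeyres component (base-period weights):
ΣP(Q1 2014)Q(Q2 2014) = 418×9 + 9×86 + 393×4 + 28×18 + 3×47 = 3762 + 774 + 1572 + 504 + 141 = 6753
ΣP(Q1 2014)Q(Q1 2014) = 418×7 + 9×68 + 393×3 + 28×20 + 3×56 = 2926 + 612 + 1179 + 560 + 168 = 5445
L = 6753 / 5445 × 100 = 124.0220
Paasche component (current-period weights):
ΣP(Q2 2014)Q(Q2 2014) = 444×9 + 12×86 + 424×4 + 32×18 + 3×47 = 3996 + 1032 + 1696 + 576 + 141 = 7441
ΣP(Q2 2014)Q(Q1 2014) = 444×7 + 12×68 + 424×3 + 32×20 + 3×56 = 3108 + 816 + 1272 + 640 + 168 = 6004
P = 7441 / 6004 × 100 = 123.9340
Fisher = √(L × P) = √(124.0220 × 123.9340) = 123.9780

123.98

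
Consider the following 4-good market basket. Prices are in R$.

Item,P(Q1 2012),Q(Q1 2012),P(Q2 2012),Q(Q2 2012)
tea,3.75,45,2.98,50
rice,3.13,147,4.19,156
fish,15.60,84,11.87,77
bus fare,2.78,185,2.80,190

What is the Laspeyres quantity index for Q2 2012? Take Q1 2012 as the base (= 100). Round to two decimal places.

Laspeyres quantity index uses base-period prices as weights.
ΣP(Q1 2012)·Q(Q2 2012) = 3.75×50 + 3.13×156 + 15.60×77 + 2.78×190 = 187.5 + 488.28 + 1201.2 + 528.2 = 2405.18
ΣP(Q1 2012)·Q(Q1 2012) = 3.75×45 + 3.13×147 + 15.60×84 + 2.78×185 = 168.75 + 460.11 + 1310.4 + 514.3 = 2453.56
Index = 2405.18 / 2453.56 × 100 = 98.0282

98.03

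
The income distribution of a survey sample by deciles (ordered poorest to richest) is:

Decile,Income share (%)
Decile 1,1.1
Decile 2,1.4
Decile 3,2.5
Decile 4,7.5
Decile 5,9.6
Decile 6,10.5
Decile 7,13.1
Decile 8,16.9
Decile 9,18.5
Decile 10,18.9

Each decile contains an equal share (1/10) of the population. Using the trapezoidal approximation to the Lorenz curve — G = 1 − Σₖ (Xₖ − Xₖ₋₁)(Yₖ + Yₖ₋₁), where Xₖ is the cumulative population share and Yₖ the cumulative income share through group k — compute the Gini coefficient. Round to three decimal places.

Cumulative income shares Yₖ: 0.0110, 0.0250, 0.0500, 0.1250, 0.2210, 0.3260, 0.4570, 0.6260, 0.8110, 1.0000
Σ (Xₖ−Xₖ₋₁)(Yₖ+Yₖ₋₁) = (1/10)(0.0110+0.0000) + (1/10)(0.0250+0.0110) + (1/10)(0.0500+0.0250) + (1/10)(0.1250+0.0500) + (1/10)(0.2210+0.1250) + (1/10)(0.3260+0.2210) + (1/10)(0.4570+0.3260) + (1/10)(0.6260+0.4570) + (1/10)(0.8110+0.6260) + (1/10)(1.0000+0.8110)
  = 0.0011 + 0.0036 + 0.0075 + 0.0175 + 0.0346 + 0.0547 + 0.0783 + 0.1083 + 0.1437 + 0.1811 = 0.6304
G = 1 − 0.6304 = 0.3696

0.370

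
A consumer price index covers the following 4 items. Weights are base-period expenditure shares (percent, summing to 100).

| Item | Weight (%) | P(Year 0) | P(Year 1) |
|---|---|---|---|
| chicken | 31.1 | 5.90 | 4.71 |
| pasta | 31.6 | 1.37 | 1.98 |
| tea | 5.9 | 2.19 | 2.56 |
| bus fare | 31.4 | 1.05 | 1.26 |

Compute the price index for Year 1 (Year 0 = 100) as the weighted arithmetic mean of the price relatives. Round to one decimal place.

chicken: 31.1 × (4.71/5.90) = 31.1 × 0.798305 = 24.8273
pasta: 31.6 × (1.98/1.37) = 31.6 × 1.445255 = 45.6701
tea: 5.9 × (2.56/2.19) = 5.9 × 1.168950 = 6.8968
bus fare: 31.4 × (1.26/1.05) = 31.4 × 1.200000 = 37.6800
Index = Σ wᵢ·(p₁ᵢ/p₀ᵢ) = 24.8273 + 45.6701 + 6.8968 + 37.6800 = 115.0742

115.1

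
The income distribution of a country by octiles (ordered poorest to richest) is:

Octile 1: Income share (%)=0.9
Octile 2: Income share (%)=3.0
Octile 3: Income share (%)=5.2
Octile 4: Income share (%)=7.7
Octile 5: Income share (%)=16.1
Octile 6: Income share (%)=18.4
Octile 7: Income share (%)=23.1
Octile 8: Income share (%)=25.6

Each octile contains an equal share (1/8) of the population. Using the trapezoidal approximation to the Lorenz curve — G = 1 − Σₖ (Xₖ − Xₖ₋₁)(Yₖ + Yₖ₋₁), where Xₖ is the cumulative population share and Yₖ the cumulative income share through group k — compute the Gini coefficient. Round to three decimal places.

Cumulative income shares Yₖ: 0.0090, 0.0390, 0.0910, 0.1680, 0.3290, 0.5130, 0.7440, 1.0000
Σ (Xₖ−Xₖ₋₁)(Yₖ+Yₖ₋₁) = (1/8)(0.0090+0.0000) + (1/8)(0.0390+0.0090) + (1/8)(0.0910+0.0390) + (1/8)(0.1680+0.0910) + (1/8)(0.3290+0.1680) + (1/8)(0.5130+0.3290) + (1/8)(0.7440+0.5130) + (1/8)(1.0000+0.7440)
  = 0.0011 + 0.0060 + 0.0163 + 0.0324 + 0.0621 + 0.1052 + 0.1571 + 0.2180 = 0.5982
G = 1 − 0.5982 = 0.4018

0.402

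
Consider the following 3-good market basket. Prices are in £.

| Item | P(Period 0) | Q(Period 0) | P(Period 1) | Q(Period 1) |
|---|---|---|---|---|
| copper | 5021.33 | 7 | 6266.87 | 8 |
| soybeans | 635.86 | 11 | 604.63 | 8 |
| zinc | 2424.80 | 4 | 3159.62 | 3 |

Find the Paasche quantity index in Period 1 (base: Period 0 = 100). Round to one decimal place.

Paasche quantity index uses current-period prices as weights.
ΣP(Period 1)·Q(Period 1) = 6266.87×8 + 604.63×8 + 3159.62×3 = 50134.96 + 4837.04 + 9478.86 = 64450.86
ΣP(Period 1)·Q(Period 0) = 6266.87×7 + 604.63×11 + 3159.62×4 = 43868.09 + 6650.93 + 12638.48 = 63157.5
Index = 64450.86 / 63157.5 × 100 = 102.0478

102.0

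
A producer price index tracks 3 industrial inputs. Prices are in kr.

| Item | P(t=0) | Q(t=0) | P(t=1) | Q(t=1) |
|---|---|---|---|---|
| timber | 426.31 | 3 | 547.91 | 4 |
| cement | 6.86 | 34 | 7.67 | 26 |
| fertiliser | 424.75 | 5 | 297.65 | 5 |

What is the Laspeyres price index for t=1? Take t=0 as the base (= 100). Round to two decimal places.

93.31

Laspeyres price index uses base-period quantities as weights.
ΣP(t=1)·Q(t=0) = 547.91×3 + 7.67×34 + 297.65×5 = 1643.73 + 260.78 + 1488.25 = 3392.76
ΣP(t=0)·Q(t=0) = 426.31×3 + 6.86×34 + 424.75×5 = 1278.93 + 233.24 + 2123.75 = 3635.92
Index = 3392.76 / 3635.92 × 100 = 93.3123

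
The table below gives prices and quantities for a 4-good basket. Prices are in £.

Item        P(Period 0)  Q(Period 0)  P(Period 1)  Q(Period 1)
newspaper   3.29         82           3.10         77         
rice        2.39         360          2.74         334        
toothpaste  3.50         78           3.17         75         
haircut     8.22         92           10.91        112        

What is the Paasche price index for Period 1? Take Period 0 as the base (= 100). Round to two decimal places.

Paasche price index uses current-period quantities as weights.
ΣP(Period 1)·Q(Period 1) = 3.10×77 + 2.74×334 + 3.17×75 + 10.91×112 = 238.7 + 915.16 + 237.75 + 1221.92 = 2613.53
ΣP(Period 0)·Q(Period 1) = 3.29×77 + 2.39×334 + 3.50×75 + 8.22×112 = 253.33 + 798.26 + 262.5 + 920.64 = 2234.73
Index = 2613.53 / 2234.73 × 100 = 116.9506

116.95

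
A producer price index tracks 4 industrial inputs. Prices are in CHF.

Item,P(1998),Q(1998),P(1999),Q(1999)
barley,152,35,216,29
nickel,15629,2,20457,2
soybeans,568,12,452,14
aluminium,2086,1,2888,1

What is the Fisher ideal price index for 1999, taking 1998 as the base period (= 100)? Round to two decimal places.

Laspeyres component (base-period weights):
ΣP(1999)Q(1998) = 216×35 + 20457×2 + 452×12 + 2888×1 = 7560 + 40914 + 5424 + 2888 = 56786
ΣP(1998)Q(1998) = 152×35 + 15629×2 + 568×12 + 2086×1 = 5320 + 31258 + 6816 + 2086 = 45480
L = 56786 / 45480 × 100 = 124.8593
Paasche component (current-period weights):
ΣP(1999)Q(1999) = 216×29 + 20457×2 + 452×14 + 2888×1 = 6264 + 40914 + 6328 + 2888 = 56394
ΣP(1998)Q(1999) = 152×29 + 15629×2 + 568×14 + 2086×1 = 4408 + 31258 + 7952 + 2086 = 45704
P = 56394 / 45704 × 100 = 123.3896
Fisher = √(L × P) = √(124.8593 × 123.3896) = 124.1223

124.12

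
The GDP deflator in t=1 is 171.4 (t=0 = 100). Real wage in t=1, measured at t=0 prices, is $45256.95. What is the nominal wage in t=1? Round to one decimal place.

77570.4

Nominal = Real × (Index/100) = 45256.95 × (171.4/100)
        = 45256.95 × 1.714 = 77570.4123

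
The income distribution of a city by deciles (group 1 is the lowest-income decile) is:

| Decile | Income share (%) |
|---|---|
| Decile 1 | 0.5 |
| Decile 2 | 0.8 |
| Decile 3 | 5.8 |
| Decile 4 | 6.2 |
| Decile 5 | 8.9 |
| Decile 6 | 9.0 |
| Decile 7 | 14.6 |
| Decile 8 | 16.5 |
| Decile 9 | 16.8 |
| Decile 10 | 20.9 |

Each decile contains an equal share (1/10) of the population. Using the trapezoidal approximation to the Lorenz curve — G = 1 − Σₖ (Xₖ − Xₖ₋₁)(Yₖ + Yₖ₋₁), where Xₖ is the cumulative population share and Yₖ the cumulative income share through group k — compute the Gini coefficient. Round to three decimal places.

Cumulative income shares Yₖ: 0.0050, 0.0130, 0.0710, 0.1330, 0.2220, 0.3120, 0.4580, 0.6230, 0.7910, 1.0000
Σ (Xₖ−Xₖ₋₁)(Yₖ+Yₖ₋₁) = (1/10)(0.0050+0.0000) + (1/10)(0.0130+0.0050) + (1/10)(0.0710+0.0130) + (1/10)(0.1330+0.0710) + (1/10)(0.2220+0.1330) + (1/10)(0.3120+0.2220) + (1/10)(0.4580+0.3120) + (1/10)(0.6230+0.4580) + (1/10)(0.7910+0.6230) + (1/10)(1.0000+0.7910)
  = 0.0005 + 0.0018 + 0.0084 + 0.0204 + 0.0355 + 0.0534 + 0.0770 + 0.1081 + 0.1414 + 0.1791 = 0.6256
G = 1 − 0.6256 = 0.3744

0.374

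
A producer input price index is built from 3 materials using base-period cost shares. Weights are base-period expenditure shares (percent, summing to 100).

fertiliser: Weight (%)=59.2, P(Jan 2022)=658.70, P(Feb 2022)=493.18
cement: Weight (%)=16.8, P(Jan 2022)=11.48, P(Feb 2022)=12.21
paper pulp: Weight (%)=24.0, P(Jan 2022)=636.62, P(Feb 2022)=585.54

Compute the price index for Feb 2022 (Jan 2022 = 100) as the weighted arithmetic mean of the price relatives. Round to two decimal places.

84.27

fertiliser: 59.2 × (493.18/658.70) = 59.2 × 0.748717 = 44.3241
cement: 16.8 × (12.21/11.48) = 16.8 × 1.063589 = 17.8683
paper pulp: 24.0 × (585.54/636.62) = 24.0 × 0.919764 = 22.0743
Index = Σ wᵢ·(p₁ᵢ/p₀ᵢ) = 44.3241 + 17.8683 + 22.0743 = 84.2667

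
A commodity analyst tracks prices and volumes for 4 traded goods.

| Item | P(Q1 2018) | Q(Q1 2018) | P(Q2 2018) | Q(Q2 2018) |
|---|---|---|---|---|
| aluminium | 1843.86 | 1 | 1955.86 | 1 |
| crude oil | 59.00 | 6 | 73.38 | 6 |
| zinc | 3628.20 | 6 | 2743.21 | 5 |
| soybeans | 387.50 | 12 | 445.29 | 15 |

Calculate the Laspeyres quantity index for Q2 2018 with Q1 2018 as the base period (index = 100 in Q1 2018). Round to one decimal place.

91.4

Laspeyres quantity index uses base-period prices as weights.
ΣP(Q1 2018)·Q(Q2 2018) = 1843.86×1 + 59.00×6 + 3628.20×5 + 387.50×15 = 1843.86 + 354 + 18141 + 5812.5 = 26151.36
ΣP(Q1 2018)·Q(Q1 2018) = 1843.86×1 + 59.00×6 + 3628.20×6 + 387.50×12 = 1843.86 + 354 + 21769.2 + 4650 = 28617.06
Index = 26151.36 / 28617.06 × 100 = 91.3838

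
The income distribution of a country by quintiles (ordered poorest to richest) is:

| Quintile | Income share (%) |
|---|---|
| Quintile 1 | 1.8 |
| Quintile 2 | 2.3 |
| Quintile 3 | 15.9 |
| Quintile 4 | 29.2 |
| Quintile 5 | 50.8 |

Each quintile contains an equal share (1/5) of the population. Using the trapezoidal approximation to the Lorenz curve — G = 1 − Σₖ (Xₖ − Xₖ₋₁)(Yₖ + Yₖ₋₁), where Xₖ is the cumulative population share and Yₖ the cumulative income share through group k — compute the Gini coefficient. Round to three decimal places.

0.500

Cumulative income shares Yₖ: 0.0180, 0.0410, 0.2000, 0.4920, 1.0000
Σ (Xₖ−Xₖ₋₁)(Yₖ+Yₖ₋₁) = (1/5)(0.0180+0.0000) + (1/5)(0.0410+0.0180) + (1/5)(0.2000+0.0410) + (1/5)(0.4920+0.2000) + (1/5)(1.0000+0.4920)
  = 0.0036 + 0.0118 + 0.0482 + 0.1384 + 0.2984 = 0.5004
G = 1 − 0.5004 = 0.4996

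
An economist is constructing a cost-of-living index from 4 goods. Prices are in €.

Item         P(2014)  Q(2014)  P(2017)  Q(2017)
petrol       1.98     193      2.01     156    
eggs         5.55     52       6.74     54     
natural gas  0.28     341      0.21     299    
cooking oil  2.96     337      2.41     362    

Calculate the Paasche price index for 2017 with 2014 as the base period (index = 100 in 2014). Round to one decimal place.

91.4

Paasche price index uses current-period quantities as weights.
ΣP(2017)·Q(2017) = 2.01×156 + 6.74×54 + 0.21×299 + 2.41×362 = 313.56 + 363.96 + 62.79 + 872.42 = 1612.73
ΣP(2014)·Q(2017) = 1.98×156 + 5.55×54 + 0.28×299 + 2.96×362 = 308.88 + 299.7 + 83.72 + 1071.52 = 1763.82
Index = 1612.73 / 1763.82 × 100 = 91.4339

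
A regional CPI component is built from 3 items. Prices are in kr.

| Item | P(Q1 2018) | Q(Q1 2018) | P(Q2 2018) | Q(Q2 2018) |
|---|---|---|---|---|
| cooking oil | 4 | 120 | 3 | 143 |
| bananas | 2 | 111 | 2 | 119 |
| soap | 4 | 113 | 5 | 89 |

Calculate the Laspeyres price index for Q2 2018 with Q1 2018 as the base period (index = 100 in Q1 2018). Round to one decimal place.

99.4

Laspeyres price index uses base-period quantities as weights.
ΣP(Q2 2018)·Q(Q1 2018) = 3×120 + 2×111 + 5×113 = 360 + 222 + 565 = 1147
ΣP(Q1 2018)·Q(Q1 2018) = 4×120 + 2×111 + 4×113 = 480 + 222 + 452 = 1154
Index = 1147 / 1154 × 100 = 99.3934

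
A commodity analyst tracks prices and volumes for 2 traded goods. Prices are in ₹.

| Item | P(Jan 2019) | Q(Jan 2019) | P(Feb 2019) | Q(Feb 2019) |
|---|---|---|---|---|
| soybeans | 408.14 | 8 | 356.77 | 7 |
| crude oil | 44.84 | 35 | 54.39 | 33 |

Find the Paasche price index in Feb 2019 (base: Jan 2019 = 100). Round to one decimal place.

99.0

Paasche price index uses current-period quantities as weights.
ΣP(Feb 2019)·Q(Feb 2019) = 356.77×7 + 54.39×33 = 2497.39 + 1794.87 = 4292.26
ΣP(Jan 2019)·Q(Feb 2019) = 408.14×7 + 44.84×33 = 2856.98 + 1479.72 = 4336.7
Index = 4292.26 / 4336.7 × 100 = 98.9753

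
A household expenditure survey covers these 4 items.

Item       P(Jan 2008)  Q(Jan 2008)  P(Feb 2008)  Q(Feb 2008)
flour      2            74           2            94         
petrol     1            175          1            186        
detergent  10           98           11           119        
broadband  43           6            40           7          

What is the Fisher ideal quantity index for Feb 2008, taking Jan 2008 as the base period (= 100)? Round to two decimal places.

119.55

Laspeyres component (base-period weights):
ΣP(Jan 2008)Q(Feb 2008) = 2×94 + 1×186 + 10×119 + 43×7 = 188 + 186 + 1190 + 301 = 1865
ΣP(Jan 2008)Q(Jan 2008) = 2×74 + 1×175 + 10×98 + 43×6 = 148 + 175 + 980 + 258 = 1561
L = 1865 / 1561 × 100 = 119.4747
Paasche component (current-period weights):
ΣP(Feb 2008)Q(Feb 2008) = 2×94 + 1×186 + 11×119 + 40×7 = 188 + 186 + 1309 + 280 = 1963
ΣP(Feb 2008)Q(Jan 2008) = 2×74 + 1×175 + 11×98 + 40×6 = 148 + 175 + 1078 + 240 = 1641
P = 1963 / 1641 × 100 = 119.6222
Fisher = √(L × P) = √(119.4747 × 119.6222) = 119.5484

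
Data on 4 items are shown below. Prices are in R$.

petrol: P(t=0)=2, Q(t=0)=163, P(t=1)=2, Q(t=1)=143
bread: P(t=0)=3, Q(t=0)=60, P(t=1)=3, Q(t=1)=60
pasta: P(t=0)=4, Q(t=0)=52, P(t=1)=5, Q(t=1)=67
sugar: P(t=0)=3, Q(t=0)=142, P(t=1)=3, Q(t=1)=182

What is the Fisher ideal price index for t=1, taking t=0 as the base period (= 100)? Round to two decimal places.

Laspeyres component (base-period weights):
ΣP(t=1)Q(t=0) = 2×163 + 3×60 + 5×52 + 3×142 = 326 + 180 + 260 + 426 = 1192
ΣP(t=0)Q(t=0) = 2×163 + 3×60 + 4×52 + 3×142 = 326 + 180 + 208 + 426 = 1140
L = 1192 / 1140 × 100 = 104.5614
Paasche component (current-period weights):
ΣP(t=1)Q(t=1) = 2×143 + 3×60 + 5×67 + 3×182 = 286 + 180 + 335 + 546 = 1347
ΣP(t=0)Q(t=1) = 2×143 + 3×60 + 4×67 + 3×182 = 286 + 180 + 268 + 546 = 1280
P = 1347 / 1280 × 100 = 105.2344
Fisher = √(L × P) = √(104.5614 × 105.2344) = 104.8973

104.90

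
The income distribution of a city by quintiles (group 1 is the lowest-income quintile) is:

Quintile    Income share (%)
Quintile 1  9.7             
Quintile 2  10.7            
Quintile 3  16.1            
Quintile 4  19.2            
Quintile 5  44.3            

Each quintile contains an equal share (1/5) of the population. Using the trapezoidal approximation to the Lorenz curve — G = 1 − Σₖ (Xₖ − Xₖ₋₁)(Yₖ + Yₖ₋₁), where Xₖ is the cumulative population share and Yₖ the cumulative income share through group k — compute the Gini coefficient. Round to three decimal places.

Cumulative income shares Yₖ: 0.0970, 0.2040, 0.3650, 0.5570, 1.0000
Σ (Xₖ−Xₖ₋₁)(Yₖ+Yₖ₋₁) = (1/5)(0.0970+0.0000) + (1/5)(0.2040+0.0970) + (1/5)(0.3650+0.2040) + (1/5)(0.5570+0.3650) + (1/5)(1.0000+0.5570)
  = 0.0194 + 0.0602 + 0.1138 + 0.1844 + 0.3114 = 0.6892
G = 1 − 0.6892 = 0.3108

0.311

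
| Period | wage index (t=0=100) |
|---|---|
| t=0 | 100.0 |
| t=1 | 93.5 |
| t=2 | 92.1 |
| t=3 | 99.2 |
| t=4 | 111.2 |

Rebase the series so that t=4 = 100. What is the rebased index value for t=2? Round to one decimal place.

82.8

Rebased(t=2) = 92.1 / 111.2 × 100 = 82.8237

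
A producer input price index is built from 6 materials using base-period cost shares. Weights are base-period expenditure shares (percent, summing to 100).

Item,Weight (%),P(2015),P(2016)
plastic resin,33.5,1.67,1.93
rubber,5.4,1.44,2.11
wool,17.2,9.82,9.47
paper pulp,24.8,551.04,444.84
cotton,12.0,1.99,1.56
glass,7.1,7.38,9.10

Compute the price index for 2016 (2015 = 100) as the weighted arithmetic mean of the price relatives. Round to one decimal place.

plastic resin: 33.5 × (1.93/1.67) = 33.5 × 1.155689 = 38.7156
rubber: 5.4 × (2.11/1.44) = 5.4 × 1.465278 = 7.9125
wool: 17.2 × (9.47/9.82) = 17.2 × 0.964358 = 16.5870
paper pulp: 24.8 × (444.84/551.04) = 24.8 × 0.807274 = 20.0204
cotton: 12.0 × (1.56/1.99) = 12.0 × 0.783920 = 9.4070
glass: 7.1 × (9.10/7.38) = 7.1 × 1.233062 = 8.7547
Index = Σ wᵢ·(p₁ᵢ/p₀ᵢ) = 38.7156 + 7.9125 + 16.5870 + 20.0204 + 9.4070 + 8.7547 = 101.3972

101.4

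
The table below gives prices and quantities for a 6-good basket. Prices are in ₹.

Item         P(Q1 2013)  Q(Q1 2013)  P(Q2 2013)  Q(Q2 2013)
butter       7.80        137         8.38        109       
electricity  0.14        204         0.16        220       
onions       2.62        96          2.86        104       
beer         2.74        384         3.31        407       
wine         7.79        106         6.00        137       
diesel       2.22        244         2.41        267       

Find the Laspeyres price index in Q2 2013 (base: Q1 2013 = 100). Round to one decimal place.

Laspeyres price index uses base-period quantities as weights.
ΣP(Q2 2013)·Q(Q1 2013) = 8.38×137 + 0.16×204 + 2.86×96 + 3.31×384 + 6.00×106 + 2.41×244 = 1148.06 + 32.64 + 274.56 + 1271.04 + 636 + 588.04 = 3950.34
ΣP(Q1 2013)·Q(Q1 2013) = 7.80×137 + 0.14×204 + 2.62×96 + 2.74×384 + 7.79×106 + 2.22×244 = 1068.6 + 28.56 + 251.52 + 1052.16 + 825.74 + 541.68 = 3768.26
Index = 3950.34 / 3768.26 × 100 = 104.8319

104.8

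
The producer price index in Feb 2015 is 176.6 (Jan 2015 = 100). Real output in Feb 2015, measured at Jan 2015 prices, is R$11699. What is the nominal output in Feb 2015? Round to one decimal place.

Nominal = Real × (Index/100) = 11699 × (176.6/100)
        = 11699 × 1.766 = 20660.4340

20660.4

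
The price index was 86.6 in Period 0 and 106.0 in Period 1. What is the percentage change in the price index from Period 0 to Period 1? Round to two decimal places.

22.40%

Change = (106.0 − 86.6) / 86.6 × 100
       = 19.4 / 86.6 × 100 = 22.4018%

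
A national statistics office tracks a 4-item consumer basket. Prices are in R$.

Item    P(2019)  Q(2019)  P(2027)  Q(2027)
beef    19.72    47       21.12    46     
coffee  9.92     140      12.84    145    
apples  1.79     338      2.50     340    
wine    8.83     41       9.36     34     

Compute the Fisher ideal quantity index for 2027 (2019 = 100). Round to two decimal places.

99.35

Laspeyres component (base-period weights):
ΣP(2019)Q(2027) = 19.72×46 + 9.92×145 + 1.79×340 + 8.83×34 = 907.12 + 1438.4 + 608.6 + 300.22 = 3254.34
ΣP(2019)Q(2019) = 19.72×47 + 9.92×140 + 1.79×338 + 8.83×41 = 926.84 + 1388.8 + 605.02 + 362.03 = 3282.69
L = 3254.34 / 3282.69 × 100 = 99.1364
Paasche component (current-period weights):
ΣP(2027)Q(2027) = 21.12×46 + 12.84×145 + 2.50×340 + 9.36×34 = 971.52 + 1861.8 + 850 + 318.24 = 4001.56
ΣP(2027)Q(2019) = 21.12×47 + 12.84×140 + 2.50×338 + 9.36×41 = 992.64 + 1797.6 + 845 + 383.76 = 4019
P = 4001.56 / 4019 × 100 = 99.5661
Fisher = √(L × P) = √(99.1364 × 99.5661) = 99.3510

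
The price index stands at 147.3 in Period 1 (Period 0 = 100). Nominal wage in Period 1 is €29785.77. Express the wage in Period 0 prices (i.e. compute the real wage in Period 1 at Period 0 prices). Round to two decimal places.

Real = Nominal ÷ (Index/100) = 29785.77 ÷ (147.3/100)
     = 29785.77 ÷ 1.473 = 20221.1609

20221.16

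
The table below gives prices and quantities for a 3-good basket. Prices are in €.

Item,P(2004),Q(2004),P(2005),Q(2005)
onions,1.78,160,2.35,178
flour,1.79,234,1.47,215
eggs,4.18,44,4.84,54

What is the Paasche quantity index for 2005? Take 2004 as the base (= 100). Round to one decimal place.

106.7

Paasche quantity index uses current-period prices as weights.
ΣP(2005)·Q(2005) = 2.35×178 + 1.47×215 + 4.84×54 = 418.3 + 316.05 + 261.36 = 995.71
ΣP(2005)·Q(2004) = 2.35×160 + 1.47×234 + 4.84×44 = 376 + 343.98 + 212.96 = 932.94
Index = 995.71 / 932.94 × 100 = 106.7282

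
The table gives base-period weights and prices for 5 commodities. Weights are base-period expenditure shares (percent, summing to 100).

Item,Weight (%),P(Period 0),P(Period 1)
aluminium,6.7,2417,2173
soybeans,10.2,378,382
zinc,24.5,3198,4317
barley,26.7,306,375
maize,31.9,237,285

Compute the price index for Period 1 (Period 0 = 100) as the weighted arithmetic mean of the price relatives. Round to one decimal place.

aluminium: 6.7 × (2173/2417) = 6.7 × 0.899048 = 6.0236
soybeans: 10.2 × (382/378) = 10.2 × 1.010582 = 10.3079
zinc: 24.5 × (4317/3198) = 24.5 × 1.349906 = 33.0727
barley: 26.7 × (375/306) = 26.7 × 1.225490 = 32.7206
maize: 31.9 × (285/237) = 31.9 × 1.202532 = 38.3608
Index = Σ wᵢ·(p₁ᵢ/p₀ᵢ) = 6.0236 + 10.3079 + 33.0727 + 32.7206 + 38.3608 = 120.4856

120.5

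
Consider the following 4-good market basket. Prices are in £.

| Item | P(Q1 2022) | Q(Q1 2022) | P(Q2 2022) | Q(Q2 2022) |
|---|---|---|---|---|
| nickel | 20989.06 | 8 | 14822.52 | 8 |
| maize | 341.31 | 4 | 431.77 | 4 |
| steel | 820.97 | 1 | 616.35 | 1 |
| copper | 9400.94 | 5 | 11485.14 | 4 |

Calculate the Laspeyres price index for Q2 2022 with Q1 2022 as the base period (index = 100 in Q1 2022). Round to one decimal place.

Laspeyres price index uses base-period quantities as weights.
ΣP(Q2 2022)·Q(Q1 2022) = 14822.52×8 + 431.77×4 + 616.35×1 + 11485.14×5 = 118580.16 + 1727.08 + 616.35 + 57425.7 = 178349.29
ΣP(Q1 2022)·Q(Q1 2022) = 20989.06×8 + 341.31×4 + 820.97×1 + 9400.94×5 = 167912.48 + 1365.24 + 820.97 + 47004.7 = 217103.39
Index = 178349.29 / 217103.39 × 100 = 82.1495

82.1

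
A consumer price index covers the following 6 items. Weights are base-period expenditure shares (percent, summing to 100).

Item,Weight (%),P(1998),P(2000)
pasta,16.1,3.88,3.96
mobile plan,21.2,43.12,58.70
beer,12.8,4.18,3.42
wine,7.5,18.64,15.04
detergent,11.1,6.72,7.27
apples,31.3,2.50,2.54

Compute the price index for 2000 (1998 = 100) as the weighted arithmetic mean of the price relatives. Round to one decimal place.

105.6

pasta: 16.1 × (3.96/3.88) = 16.1 × 1.020619 = 16.4320
mobile plan: 21.2 × (58.70/43.12) = 21.2 × 1.361317 = 28.8599
beer: 12.8 × (3.42/4.18) = 12.8 × 0.818182 = 10.4727
wine: 7.5 × (15.04/18.64) = 7.5 × 0.806867 = 6.0515
detergent: 11.1 × (7.27/6.72) = 11.1 × 1.081845 = 12.0085
apples: 31.3 × (2.54/2.50) = 31.3 × 1.016000 = 31.8008
Index = Σ wᵢ·(p₁ᵢ/p₀ᵢ) = 16.4320 + 28.8599 + 10.4727 + 6.0515 + 12.0085 + 31.8008 = 105.6254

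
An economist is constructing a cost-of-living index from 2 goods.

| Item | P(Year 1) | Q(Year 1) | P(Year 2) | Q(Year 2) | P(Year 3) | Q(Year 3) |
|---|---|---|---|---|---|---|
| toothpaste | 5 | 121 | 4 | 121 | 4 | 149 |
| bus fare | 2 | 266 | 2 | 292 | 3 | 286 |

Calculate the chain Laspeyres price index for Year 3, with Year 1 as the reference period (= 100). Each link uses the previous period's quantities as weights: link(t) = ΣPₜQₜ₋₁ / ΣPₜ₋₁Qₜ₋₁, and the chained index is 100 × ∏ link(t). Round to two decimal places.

Link Year 1→Year 2:
ΣP(Year 2)Q(Year 1) = 4×121 + 2×266 = 484 + 532 = 1016
ΣP(Year 1)Q(Year 1) = 5×121 + 2×266 = 605 + 532 = 1137
link = 1016/1137 = 0.893580
Link Year 2→Year 3:
ΣP(Year 3)Q(Year 2) = 4×121 + 3×292 = 484 + 876 = 1360
ΣP(Year 2)Q(Year 2) = 4×121 + 2×292 = 484 + 584 = 1068
link = 1360/1068 = 1.273408
Chained index = 100 × 0.893580 × 1.273408 = 113.7892

113.79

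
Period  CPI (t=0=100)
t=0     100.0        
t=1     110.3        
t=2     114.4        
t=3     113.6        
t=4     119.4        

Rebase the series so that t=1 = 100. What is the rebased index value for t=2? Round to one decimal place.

103.7

Rebased(t=2) = 114.4 / 110.3 × 100 = 103.7171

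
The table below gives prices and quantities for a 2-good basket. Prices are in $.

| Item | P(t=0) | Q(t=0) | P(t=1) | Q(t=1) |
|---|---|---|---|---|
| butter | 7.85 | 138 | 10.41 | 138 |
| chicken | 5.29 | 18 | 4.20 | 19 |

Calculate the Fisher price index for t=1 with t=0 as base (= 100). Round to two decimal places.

Laspeyres component (base-period weights):
ΣP(t=1)Q(t=0) = 10.41×138 + 4.20×18 = 1436.58 + 75.6 = 1512.18
ΣP(t=0)Q(t=0) = 7.85×138 + 5.29×18 = 1083.3 + 95.22 = 1178.52
L = 1512.18 / 1178.52 × 100 = 128.3118
Paasche component (current-period weights):
ΣP(t=1)Q(t=1) = 10.41×138 + 4.20×19 = 1436.58 + 79.8 = 1516.38
ΣP(t=0)Q(t=1) = 7.85×138 + 5.29×19 = 1083.3 + 100.51 = 1183.81
P = 1516.38 / 1183.81 × 100 = 128.0932
Fisher = √(L × P) = √(128.3118 × 128.0932) = 128.2024

128.20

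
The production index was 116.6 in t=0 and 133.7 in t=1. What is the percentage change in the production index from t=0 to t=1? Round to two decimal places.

14.67%

Change = (133.7 − 116.6) / 116.6 × 100
       = 17.1 / 116.6 × 100 = 14.6655%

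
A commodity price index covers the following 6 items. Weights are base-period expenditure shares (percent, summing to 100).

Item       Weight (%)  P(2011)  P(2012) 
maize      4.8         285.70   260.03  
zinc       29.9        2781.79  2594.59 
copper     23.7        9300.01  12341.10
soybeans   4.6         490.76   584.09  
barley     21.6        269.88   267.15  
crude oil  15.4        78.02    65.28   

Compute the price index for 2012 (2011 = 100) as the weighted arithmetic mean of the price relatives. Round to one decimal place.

103.4

maize: 4.8 × (260.03/285.70) = 4.8 × 0.910151 = 4.3687
zinc: 29.9 × (2594.59/2781.79) = 29.9 × 0.932705 = 27.8879
copper: 23.7 × (12341.10/9300.01) = 23.7 × 1.326999 = 31.4499
soybeans: 4.6 × (584.09/490.76) = 4.6 × 1.190174 = 5.4748
barley: 21.6 × (267.15/269.88) = 21.6 × 0.989884 = 21.3815
crude oil: 15.4 × (65.28/78.02) = 15.4 × 0.836709 = 12.8853
Index = Σ wᵢ·(p₁ᵢ/p₀ᵢ) = 4.3687 + 27.8879 + 31.4499 + 5.4748 + 21.3815 + 12.8853 = 103.4481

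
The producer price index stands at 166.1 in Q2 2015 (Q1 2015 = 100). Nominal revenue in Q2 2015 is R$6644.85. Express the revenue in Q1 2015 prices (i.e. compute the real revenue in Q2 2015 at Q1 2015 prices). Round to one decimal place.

4000.5

Real = Nominal ÷ (Index/100) = 6644.85 ÷ (166.1/100)
     = 6644.85 ÷ 1.661 = 4000.5117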